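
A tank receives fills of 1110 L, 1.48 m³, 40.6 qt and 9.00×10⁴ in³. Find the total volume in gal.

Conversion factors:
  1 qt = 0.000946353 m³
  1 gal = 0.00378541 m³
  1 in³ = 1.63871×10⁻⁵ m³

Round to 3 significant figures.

1080 gal

1110 L × 0.001 = 1.11 m³
1.48 m³ (already m³)
40.6 qt × 0.000946353 = 0.0384219 m³
9.00×10⁴ in³ × 1.63871×10⁻⁵ = 1.47484 m³
Combined: 1.11 + 1.48 + 0.0384219 + 1.47484 = 4.10326 m³
In gal: 4.10326 / 0.00378541 = 1083.97 gal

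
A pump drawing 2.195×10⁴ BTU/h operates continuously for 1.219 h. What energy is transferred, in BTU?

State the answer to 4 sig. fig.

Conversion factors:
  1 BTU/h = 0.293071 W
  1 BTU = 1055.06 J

2.676×10⁴ BTU

2.195×10⁴ BTU/h × 0.293071 → 6432.91 W
1.219 h × 3600 → 4388.4 s
E = P × t = 6432.91 W × 4388.4 s = 2.82302×10⁷ J
2.82302×10⁷ J ÷ (1055.06 J/BTU) = 26757 BTU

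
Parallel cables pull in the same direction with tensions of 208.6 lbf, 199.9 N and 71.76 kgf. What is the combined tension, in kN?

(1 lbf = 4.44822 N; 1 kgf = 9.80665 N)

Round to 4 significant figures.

1.832 kN

208.6 lbf × 4.44822 = 927.899 N
199.9 N (already N)
71.76 kgf × 9.80665 = 703.725 N
Sum: 927.899 + 199.9 + 703.725 = 1831.52 N
In kN: 1831.52 / 1000 = 1.83152 kN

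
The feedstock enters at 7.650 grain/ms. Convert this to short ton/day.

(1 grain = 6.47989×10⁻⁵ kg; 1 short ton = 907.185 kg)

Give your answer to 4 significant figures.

47.21 short ton/day

7.650 grain/ms × 6.47989×10⁻⁵ kg/grain ÷ 0.001 s/ms = 0.495712 kg/s
0.495712 kg/s ÷ 907.185 kg/short ton × 86400 s/day = 47.2114 short ton/day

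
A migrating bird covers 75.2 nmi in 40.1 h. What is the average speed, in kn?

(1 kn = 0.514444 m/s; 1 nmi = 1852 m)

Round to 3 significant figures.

1.88 kn

75.2 nmi × 1852 → 139270 m
40.1 h × 3600 → 144360 s
v = d / t = 139270 m / 144360 s = 0.964741 m/s
0.964741 m/s ÷ (0.514444 m/s/kn) = 1.87531 kn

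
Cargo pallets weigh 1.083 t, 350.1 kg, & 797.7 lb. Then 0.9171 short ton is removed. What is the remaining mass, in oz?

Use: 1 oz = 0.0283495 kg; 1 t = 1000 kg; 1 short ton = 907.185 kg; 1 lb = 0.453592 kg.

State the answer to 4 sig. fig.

1.083 t × 1000 = 1083 kg
350.1 kg (already kg)
797.7 lb × 0.453592 = 361.83 kg
0.9171 short ton × 907.185 = 831.979 kg
Net: 1083 + 350.1 + 361.83 − 831.979 = 962.951 kg
In oz: 962.951 / 0.0283495 = 33967.1 oz

3.397×10⁴ oz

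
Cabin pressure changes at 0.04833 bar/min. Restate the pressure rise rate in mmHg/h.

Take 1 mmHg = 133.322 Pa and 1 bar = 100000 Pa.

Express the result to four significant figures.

0.04833 bar/min × 100000 Pa/bar ÷ 60 s/min = 80.55 Pa/s
80.55 Pa/s ÷ 133.322 Pa/mmHg × 3600 s/h = 2175.03 mmHg/h

2175 mmHg/h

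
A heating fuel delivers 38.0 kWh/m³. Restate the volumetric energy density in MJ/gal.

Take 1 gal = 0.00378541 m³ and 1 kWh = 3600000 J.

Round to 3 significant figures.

38.0 kWh/m³ × 3600000 J/kWh = 1.368×10⁸ J/m³
1.368×10⁸ J/m³ ÷ 1000000 J/MJ × 0.00378541 m³/gal = 0.517844 MJ/gal

0.518 MJ/gal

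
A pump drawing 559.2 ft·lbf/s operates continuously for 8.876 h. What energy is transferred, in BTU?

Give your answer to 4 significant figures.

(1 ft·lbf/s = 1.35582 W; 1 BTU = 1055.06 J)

2.296×10⁴ BTU

559.2 ft·lbf/s × 1.35582 → 758.175 W
8.876 h × 3600 → 31953.6 s
E = P × t = 758.175 W × 31953.6 s = 2.42264×10⁷ J
2.42264×10⁷ J ÷ (1055.06 J/BTU) = 22962.1 BTU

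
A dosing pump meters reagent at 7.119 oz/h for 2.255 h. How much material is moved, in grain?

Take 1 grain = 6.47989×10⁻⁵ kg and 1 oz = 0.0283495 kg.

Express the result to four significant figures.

7.119 oz/h → 5.60611×10⁻⁵ kg/s
2.255 h → 8118 s
m = ṁ × t = 5.60611×10⁻⁵ × 8118 = 0.455104 kg
In grain: 0.455104 / 6.47989×10⁻⁵ = 7023.33 grain

7023 grain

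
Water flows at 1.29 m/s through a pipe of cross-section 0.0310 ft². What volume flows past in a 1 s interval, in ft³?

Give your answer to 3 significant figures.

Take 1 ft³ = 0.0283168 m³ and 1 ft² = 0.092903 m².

0.0310 ft² × 0.092903 → 0.00287999 m²
V = v × A × t = 1.29 m/s × 0.00287999 m² × 1 s = 0.00371519 m³
0.00371519 m³ ÷ (0.0283168 m³/ft³) = 0.131201 ft³

0.131 ft³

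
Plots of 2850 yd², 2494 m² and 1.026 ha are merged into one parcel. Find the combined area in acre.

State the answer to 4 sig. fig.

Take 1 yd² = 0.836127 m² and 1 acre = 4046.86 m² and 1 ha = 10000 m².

3.740 acre

2850 yd² × 0.836127 = 2382.96 m²
2494 m² (already m²)
1.026 ha × 10000 = 10260 m²
Total: 2382.96 + 2494 + 10260 = 15137 m²
In acre: 15137 / 4046.86 = 3.74043 acre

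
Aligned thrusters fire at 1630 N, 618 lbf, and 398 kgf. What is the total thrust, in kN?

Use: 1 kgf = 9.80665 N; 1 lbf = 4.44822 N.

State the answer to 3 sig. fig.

8.28 kN

1630 N (already N)
618 lbf × 4.44822 → 2749 N
398 kgf × 9.80665 → 3903.05 N
Combined: 1630 + 2749 + 3903.05 = 8282.05 N
In kN: 8282.05 / 1000 = 8.28205 kN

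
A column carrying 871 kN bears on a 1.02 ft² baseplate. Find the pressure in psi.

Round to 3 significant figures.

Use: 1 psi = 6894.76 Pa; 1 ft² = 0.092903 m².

871 kN × 1000 → 871000 N
1.02 ft² × 0.092903 → 0.0947611 m²
P = F / A = 871000 N / 0.0947611 m² = 9.19154×10⁶ Pa
9.19154×10⁶ Pa ÷ (6894.76 Pa/psi) = 1333.12 psi

1330 psi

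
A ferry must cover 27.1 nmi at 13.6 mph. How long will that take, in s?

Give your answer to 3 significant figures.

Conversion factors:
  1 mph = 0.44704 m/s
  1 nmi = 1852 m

8260 s

27.1 nmi × 1852 = 50189.2 m
13.6 mph × 0.44704 = 6.07974 m/s
t = d / v = 50189.2 m / 6.07974 m/s = 8255.16 s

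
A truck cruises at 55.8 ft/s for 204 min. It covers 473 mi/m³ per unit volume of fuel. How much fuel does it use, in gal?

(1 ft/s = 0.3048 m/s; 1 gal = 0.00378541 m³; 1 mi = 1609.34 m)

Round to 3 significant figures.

72.2 gal

55.8 ft/s → 17.0078 m/s
204 min → 12240 s
d = v × t = 17.0078 × 12240 = 208175 m
473 mi/m³ → 761218 m/m³
V = d / (distance per unit fuel) = 208175 / 761218 = 0.273476 m³
In gal: 0.273476 / 0.00378541 = 72.2448 gal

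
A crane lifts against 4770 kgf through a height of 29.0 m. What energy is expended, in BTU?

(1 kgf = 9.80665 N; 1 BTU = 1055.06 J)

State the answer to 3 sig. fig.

4770 kgf × 9.80665 = 46777.7 N
W = F × d = 46777.7 N × 29 m = 1.35655×10⁶ J
1.35655×10⁶ J ÷ (1055.06 J/BTU) = 1285.76 BTU

1290 BTU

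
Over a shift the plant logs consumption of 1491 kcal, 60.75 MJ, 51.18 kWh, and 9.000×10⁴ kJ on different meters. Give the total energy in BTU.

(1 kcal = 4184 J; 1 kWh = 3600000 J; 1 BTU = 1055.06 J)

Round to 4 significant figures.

1491 kcal × 4184 = 6.23834×10⁶ J
60.75 MJ × 1000000 = 6.075×10⁷ J
51.18 kWh × 3600000 = 1.84248×10⁸ J
9.000×10⁴ kJ × 1000 = 9×10⁷ J
Sum: 6.23834×10⁶ + 6.075×10⁷ + 1.84248×10⁸ + 9×10⁷ = 3.41236×10⁸ J
In BTU: 3.41236×10⁸ / 1055.06 = 323428 BTU

3.234×10⁵ BTU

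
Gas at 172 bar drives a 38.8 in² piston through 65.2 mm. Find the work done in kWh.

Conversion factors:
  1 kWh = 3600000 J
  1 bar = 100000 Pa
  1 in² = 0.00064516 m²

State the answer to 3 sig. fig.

172 bar → 1.72×10⁷ Pa
38.8 in² → 0.0250322 m²
F = P × A = 1.72×10⁷ × 0.0250322 = 430554 N
65.2 mm → 0.0652 m
W = F × d = 430554 × 0.0652 = 28072.1 J
In kWh: 28072.1 / 3600000 = 0.00779781 kWh

0.00780 kWh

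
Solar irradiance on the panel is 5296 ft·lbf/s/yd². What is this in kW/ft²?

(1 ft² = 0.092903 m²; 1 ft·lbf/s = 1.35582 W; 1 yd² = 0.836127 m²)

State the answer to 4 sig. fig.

5296 ft·lbf/s/yd² × 1.35582 W/ft·lbf/s ÷ 0.836127 m²/yd² = 8587.72 W/m²
8587.72 W/m² ÷ 1000 W/kW × 0.092903 m²/ft² = 0.797825 kW/ft²

0.7978 kW/ft²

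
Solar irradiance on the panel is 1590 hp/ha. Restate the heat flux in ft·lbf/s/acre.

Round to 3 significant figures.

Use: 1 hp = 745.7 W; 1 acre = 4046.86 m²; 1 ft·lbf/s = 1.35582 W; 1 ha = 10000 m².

1590 hp/ha × 745.7 W/hp ÷ 10000 m²/ha = 118.566 W/m²
118.566 W/m² ÷ 1.35582 W/ft·lbf/s × 4046.86 m²/acre = 353897 ft·lbf/s/acre

3.54×10⁵ ft·lbf/s/acre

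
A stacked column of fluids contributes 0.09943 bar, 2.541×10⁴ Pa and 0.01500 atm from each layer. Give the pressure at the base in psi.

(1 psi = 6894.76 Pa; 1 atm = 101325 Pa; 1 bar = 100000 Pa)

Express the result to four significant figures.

5.348 psi

0.09943 bar × 100000 = 9943 Pa
2.541×10⁴ Pa (already Pa)
0.01500 atm × 101325 = 1519.88 Pa
Sum: 9943 + 25410 + 1519.88 = 36872.9 Pa
In psi: 36872.9 / 6894.76 = 5.34796 psi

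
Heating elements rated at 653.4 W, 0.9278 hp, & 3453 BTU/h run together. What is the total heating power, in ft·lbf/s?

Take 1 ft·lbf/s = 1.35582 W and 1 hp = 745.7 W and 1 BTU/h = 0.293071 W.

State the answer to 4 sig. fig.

1739 ft·lbf/s

653.4 W (already W)
0.9278 hp × 745.7 = 691.86 W
3453 BTU/h × 0.293071 = 1011.97 W
Total: 653.4 + 691.86 + 1011.97 = 2357.23 W
In ft·lbf/s: 2357.23 / 1.35582 = 1738.6 ft·lbf/s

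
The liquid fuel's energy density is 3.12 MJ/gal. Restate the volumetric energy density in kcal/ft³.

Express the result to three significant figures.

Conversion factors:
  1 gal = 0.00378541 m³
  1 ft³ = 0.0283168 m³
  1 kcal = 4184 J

5580 kcal/ft³

3.12 MJ/gal × 1000000 J/MJ ÷ 0.00378541 m³/gal = 8.24217×10⁸ J/m³
8.24217×10⁸ J/m³ ÷ 4184 J/kcal × 0.0283168 m³/ft³ = 5578.2 kcal/ft³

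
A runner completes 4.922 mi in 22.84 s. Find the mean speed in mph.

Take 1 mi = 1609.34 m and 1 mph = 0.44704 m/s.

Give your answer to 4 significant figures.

4.922 mi × 1609.34 = 7921.17 m
v = d / t = 7921.17 m / 22.84 s = 346.811 m/s
346.811 m/s ÷ (0.44704 m/s/mph) = 775.794 mph

775.8 mph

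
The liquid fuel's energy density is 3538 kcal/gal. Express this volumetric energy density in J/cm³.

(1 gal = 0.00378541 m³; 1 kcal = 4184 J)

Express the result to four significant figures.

3538 kcal/gal × 4184 J/kcal ÷ 0.00378541 m³/gal = 3.91054×10⁹ J/m³
3.91054×10⁹ J/m³ × 10⁻⁶ m³/cm³ = 3910.54 J/cm³

3911 J/cm³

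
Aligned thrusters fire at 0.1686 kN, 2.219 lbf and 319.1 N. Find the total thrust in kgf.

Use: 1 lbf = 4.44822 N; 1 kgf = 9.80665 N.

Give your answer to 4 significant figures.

0.1686 kN × 1000 → 168.6 N
2.219 lbf × 4.44822 → 9.8706 N
319.1 N (already N)
Total: 168.6 + 9.8706 + 319.1 = 497.571 N
In kgf: 497.571 / 9.80665 = 50.7381 kgf

50.74 kgf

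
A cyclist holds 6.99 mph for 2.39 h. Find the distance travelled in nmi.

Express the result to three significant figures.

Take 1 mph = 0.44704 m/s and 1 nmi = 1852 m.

14.5 nmi

6.99 mph × 0.44704 → 3.12481 m/s
2.39 h × 3600 → 8604 s
d = v × t = 3.12481 m/s × 8604 s = 26885.9 m
26885.9 m ÷ (1852 m/nmi) = 14.5172 nmi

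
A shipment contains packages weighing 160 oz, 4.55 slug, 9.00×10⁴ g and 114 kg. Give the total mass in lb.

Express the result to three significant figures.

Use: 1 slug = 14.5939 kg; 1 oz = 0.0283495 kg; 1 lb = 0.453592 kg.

160 oz × 0.0283495 = 4.53592 kg
4.55 slug × 14.5939 = 66.4022 kg
9.00×10⁴ g × 0.001 = 90 kg
114 kg (already kg)
Total: 4.53592 + 66.4022 + 90 + 114 = 274.938 kg
In lb: 274.938 / 0.453592 = 606.135 lb

606 lb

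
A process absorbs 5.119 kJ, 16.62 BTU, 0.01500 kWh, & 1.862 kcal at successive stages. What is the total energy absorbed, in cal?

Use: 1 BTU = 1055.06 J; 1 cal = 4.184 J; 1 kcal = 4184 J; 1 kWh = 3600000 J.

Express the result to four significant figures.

5.119 kJ × 1000 = 5119 J
16.62 BTU × 1055.06 = 17535.1 J
0.01500 kWh × 3600000 = 54000 J
1.862 kcal × 4184 = 7790.61 J
Sum: 5119 + 17535.1 + 54000 + 7790.61 = 84444.7 J
In cal: 84444.7 / 4.184 = 20182.8 cal

2.018×10⁴ cal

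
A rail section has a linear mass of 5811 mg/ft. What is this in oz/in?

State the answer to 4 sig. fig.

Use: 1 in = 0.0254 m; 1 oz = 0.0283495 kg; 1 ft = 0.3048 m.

0.01708 oz/in

5811 mg/ft × 10⁻⁶ kg/mg ÷ 0.3048 m/ft = 0.019065 kg/m
0.019065 kg/m ÷ 0.0283495 kg/oz × 0.0254 m/in = 0.0170815 oz/in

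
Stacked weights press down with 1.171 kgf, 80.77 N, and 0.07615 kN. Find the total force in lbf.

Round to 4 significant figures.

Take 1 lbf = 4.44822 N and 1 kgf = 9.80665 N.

1.171 kgf × 9.80665 = 11.4836 N
80.77 N (already N)
0.07615 kN × 1000 = 76.15 N
Total: 11.4836 + 80.77 + 76.15 = 168.404 N
In lbf: 168.404 / 4.44822 = 37.8587 lbf

37.86 lbf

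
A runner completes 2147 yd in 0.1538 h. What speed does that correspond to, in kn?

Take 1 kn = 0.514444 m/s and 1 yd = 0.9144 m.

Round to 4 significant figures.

2147 yd × 0.9144 = 1963.22 m
0.1538 h × 3600 = 553.68 s
v = d / t = 1963.22 m / 553.68 s = 3.54577 m/s
3.54577 m/s ÷ (0.514444 m/s/kn) = 6.89243 kn

6.892 kn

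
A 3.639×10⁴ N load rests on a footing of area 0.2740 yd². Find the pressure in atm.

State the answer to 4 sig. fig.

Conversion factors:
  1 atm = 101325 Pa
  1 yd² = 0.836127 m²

0.2740 yd² × 0.836127 = 0.229099 m²
P = F / A = 36390 N / 0.229099 m² = 158840 Pa
158840 Pa ÷ (101325 Pa/atm) = 1.56763 atm

1.568 atm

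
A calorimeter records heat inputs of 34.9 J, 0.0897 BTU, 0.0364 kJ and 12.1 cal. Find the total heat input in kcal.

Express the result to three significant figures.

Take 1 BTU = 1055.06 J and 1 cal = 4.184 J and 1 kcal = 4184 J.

0.0518 kcal

34.9 J (already J)
0.0897 BTU × 1055.06 → 94.6389 J
0.0364 kJ × 1000 → 36.4 J
12.1 cal × 4.184 → 50.6264 J
Sum: 34.9 + 94.6389 + 36.4 + 50.6264 = 216.565 J
In kcal: 216.565 / 4184 = 0.0517603 kcal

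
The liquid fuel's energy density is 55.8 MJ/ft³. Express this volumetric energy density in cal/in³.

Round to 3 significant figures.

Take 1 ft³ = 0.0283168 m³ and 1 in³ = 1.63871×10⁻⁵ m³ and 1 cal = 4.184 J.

7720 cal/in³

55.8 MJ/ft³ × 1000000 J/MJ ÷ 0.0283168 m³/ft³ = 1.97056×10⁹ J/m³
1.97056×10⁹ J/m³ ÷ 4.184 J/cal × 1.63871×10⁻⁵ m³/in³ = 7717.92 cal/in³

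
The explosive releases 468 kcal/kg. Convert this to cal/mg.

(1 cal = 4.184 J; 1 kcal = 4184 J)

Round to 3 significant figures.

468 kcal/kg × 4184 J/kcal = 1.95811×10⁶ J/kg
1.95811×10⁶ J/kg ÷ 4.184 J/cal × 10⁻⁶ kg/mg = 0.468 cal/mg

0.468 cal/mg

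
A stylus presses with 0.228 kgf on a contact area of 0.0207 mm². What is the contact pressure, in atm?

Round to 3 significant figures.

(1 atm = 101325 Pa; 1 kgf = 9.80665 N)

0.228 kgf × 9.80665 = 2.23592 N
0.0207 mm² × 10⁻⁶ = 2.07×10⁻⁸ m²
P = F / A = 2.23592 N / 2.07×10⁻⁸ m² = 1.08015×10⁸ Pa
1.08015×10⁸ Pa ÷ (101325 Pa/atm) = 1066.03 atm

1070 atm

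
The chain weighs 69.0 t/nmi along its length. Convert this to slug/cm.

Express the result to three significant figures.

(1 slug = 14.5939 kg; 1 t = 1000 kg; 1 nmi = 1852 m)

69.0 t/nmi × 1000 kg/t ÷ 1852 m/nmi = 37.257 kg/m
37.257 kg/m ÷ 14.5939 kg/slug × 0.01 m/cm = 0.0255292 slug/cm

0.0255 slug/cm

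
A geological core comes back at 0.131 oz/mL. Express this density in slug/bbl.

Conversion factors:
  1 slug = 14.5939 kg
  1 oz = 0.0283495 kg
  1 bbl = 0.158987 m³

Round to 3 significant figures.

40.5 slug/bbl

0.131 oz/mL × 0.0283495 kg/oz ÷ 10⁻⁶ m³/mL = 3713.78 kg/m³
3713.78 kg/m³ ÷ 14.5939 kg/slug × 0.158987 m³/bbl = 40.4582 slug/bbl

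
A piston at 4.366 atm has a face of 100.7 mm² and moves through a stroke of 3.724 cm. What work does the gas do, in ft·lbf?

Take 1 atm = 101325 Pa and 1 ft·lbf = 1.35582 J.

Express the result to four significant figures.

1.224 ft·lbf

4.366 atm → 442385 Pa
100.7 mm² → 1.007×10⁻⁴ m²
F = P × A = 442385 × 1.007×10⁻⁴ = 44.5482 N
3.724 cm → 0.03724 m
W = F × d = 44.5482 × 0.03724 = 1.65897 J
In ft·lbf: 1.65897 / 1.35582 = 1.22359 ft·lbf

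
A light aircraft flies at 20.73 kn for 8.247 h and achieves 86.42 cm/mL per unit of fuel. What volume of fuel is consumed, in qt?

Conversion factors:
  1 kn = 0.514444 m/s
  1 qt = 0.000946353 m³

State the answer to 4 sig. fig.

20.73 kn → 10.6644 m/s
8.247 h → 29689.2 s
d = v × t = 10.6644 × 29689.2 = 316618 m
86.42 cm/mL → 864200 m/m³
V = d / (distance per unit fuel) = 316618 / 864200 = 0.366371 m³
In qt: 0.366371 / 0.000946353 = 387.14 qt

387.1 qt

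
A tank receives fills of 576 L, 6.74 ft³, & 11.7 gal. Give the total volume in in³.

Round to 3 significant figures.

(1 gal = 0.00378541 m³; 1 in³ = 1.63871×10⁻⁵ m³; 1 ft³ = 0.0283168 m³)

576 L × 0.001 → 0.576 m³
6.74 ft³ × 0.0283168 → 0.190855 m³
11.7 gal × 0.00378541 → 0.0442893 m³
Combined: 0.576 + 0.190855 + 0.0442893 = 0.811144 m³
In in³: 0.811144 / 1.63871×10⁻⁵ = 49498.9 in³

4.95×10⁴ in³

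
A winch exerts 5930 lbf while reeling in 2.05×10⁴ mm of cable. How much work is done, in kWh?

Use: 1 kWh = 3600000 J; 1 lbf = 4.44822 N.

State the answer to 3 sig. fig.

5930 lbf × 4.44822 → 26377.9 N
2.05×10⁴ mm × 0.001 → 20.5 m
W = F × d = 26377.9 N × 20.5 m = 540747 J
540747 J ÷ (3600000 J/kWh) = 0.150208 kWh

0.150 kWh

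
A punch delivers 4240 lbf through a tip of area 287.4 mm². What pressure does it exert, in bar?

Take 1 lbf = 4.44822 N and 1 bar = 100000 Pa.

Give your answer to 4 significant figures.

4240 lbf × 4.44822 → 18860.5 N
287.4 mm² × 10⁻⁶ → 2.874×10⁻⁴ m²
P = F / A = 18860.5 N / 2.874×10⁻⁴ m² = 6.56246×10⁷ Pa
6.56246×10⁷ Pa ÷ (100000 Pa/bar) = 656.246 bar

656.2 bar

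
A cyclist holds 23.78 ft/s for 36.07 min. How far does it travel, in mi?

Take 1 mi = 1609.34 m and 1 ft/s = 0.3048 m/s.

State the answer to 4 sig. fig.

9.747 mi

23.78 ft/s × 0.3048 = 7.24814 m/s
36.07 min × 60 = 2164.2 s
d = v × t = 7.24814 m/s × 2164.2 s = 15686.4 m
15686.4 m ÷ (1609.34 m/mi) = 9.7471 mi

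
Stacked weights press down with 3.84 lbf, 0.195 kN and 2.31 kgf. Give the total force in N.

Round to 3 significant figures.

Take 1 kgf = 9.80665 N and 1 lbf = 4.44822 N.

235 N

3.84 lbf × 4.44822 = 17.0812 N
0.195 kN × 1000 = 195 N
2.31 kgf × 9.80665 = 22.6534 N
Total: 17.0812 + 195 + 22.6534 = 234.735 N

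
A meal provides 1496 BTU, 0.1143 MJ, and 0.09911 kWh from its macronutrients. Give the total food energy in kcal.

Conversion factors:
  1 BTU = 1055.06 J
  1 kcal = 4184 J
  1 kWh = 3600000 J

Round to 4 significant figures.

489.8 kcal

1496 BTU × 1055.06 = 1.57837×10⁶ J
0.1143 MJ × 1000000 = 114300 J
0.09911 kWh × 3600000 = 356796 J
Sum: 1.57837×10⁶ + 114300 + 356796 = 2.04947×10⁶ J
In kcal: 2.04947×10⁶ / 4184 = 489.835 kcal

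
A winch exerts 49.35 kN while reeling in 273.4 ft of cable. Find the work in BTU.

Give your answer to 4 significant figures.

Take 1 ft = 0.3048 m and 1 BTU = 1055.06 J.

3898 BTU

49.35 kN × 1000 = 49350 N
273.4 ft × 0.3048 = 83.3323 m
W = F × d = 49350 N × 83.3323 m = 4.11245×10⁶ J
4.11245×10⁶ J ÷ (1055.06 J/BTU) = 3897.84 BTU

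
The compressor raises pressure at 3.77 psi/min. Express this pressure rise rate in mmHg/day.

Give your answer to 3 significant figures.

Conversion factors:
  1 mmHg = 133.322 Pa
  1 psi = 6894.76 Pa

3.77 psi/min × 6894.76 Pa/psi ÷ 60 s/min = 433.221 Pa/s
433.221 Pa/s ÷ 133.322 Pa/mmHg × 86400 s/day = 280751 mmHg/day

2.81×10⁵ mmHg/day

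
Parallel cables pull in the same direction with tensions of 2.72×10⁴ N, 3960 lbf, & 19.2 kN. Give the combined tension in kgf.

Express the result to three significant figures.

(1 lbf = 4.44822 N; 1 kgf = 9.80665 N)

2.72×10⁴ N (already N)
3960 lbf × 4.44822 = 17615 N
19.2 kN × 1000 = 19200 N
Sum: 27200 + 17615 + 19200 = 64015 N
In kgf: 64015 / 9.80665 = 6527.71 kgf

6530 kgf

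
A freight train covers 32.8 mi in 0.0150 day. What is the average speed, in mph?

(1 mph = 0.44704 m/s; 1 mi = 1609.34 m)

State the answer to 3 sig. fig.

32.8 mi × 1609.34 → 52786.4 m
0.0150 day × 86400 → 1296 s
v = d / t = 52786.4 m / 1296 s = 40.7302 m/s
40.7302 m/s ÷ (0.44704 m/s/mph) = 91.1109 mph

91.1 mph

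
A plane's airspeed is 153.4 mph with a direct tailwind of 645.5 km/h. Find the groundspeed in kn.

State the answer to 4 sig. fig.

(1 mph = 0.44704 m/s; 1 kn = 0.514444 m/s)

153.4 mph × 0.44704 = 68.5759 m/s
645.5 km/h × (1/3.6) = 179.306 m/s
Total: 68.5759 + 179.306 = 247.882 m/s
In kn: 247.882 / 0.514444 = 481.844 kn

481.8 kn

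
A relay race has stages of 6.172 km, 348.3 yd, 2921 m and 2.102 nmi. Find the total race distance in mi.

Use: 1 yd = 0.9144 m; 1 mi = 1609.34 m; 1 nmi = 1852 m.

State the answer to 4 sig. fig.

8.267 mi

6.172 km × 1000 = 6172 m
348.3 yd × 0.9144 = 318.486 m
2921 m (already m)
2.102 nmi × 1852 = 3892.9 m
Combined: 6172 + 318.486 + 2921 + 3892.9 = 13304.4 m
In mi: 13304.4 / 1609.34 = 8.26699 mi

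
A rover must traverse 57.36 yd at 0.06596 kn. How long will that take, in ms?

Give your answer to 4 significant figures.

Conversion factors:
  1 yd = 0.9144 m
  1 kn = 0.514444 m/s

1.546×10⁶ ms

57.36 yd × 0.9144 → 52.45 m
0.06596 kn × 0.514444 → 0.0339327 m/s
t = d / v = 52.45 m / 0.0339327 m/s = 1545.71 s
1545.71 s ÷ (0.001 s/ms) = 1.54571×10⁶ ms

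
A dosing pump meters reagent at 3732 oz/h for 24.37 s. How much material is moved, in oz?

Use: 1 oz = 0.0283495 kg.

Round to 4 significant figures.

3732 oz/h → 0.029389 kg/s
m = ṁ × t = 0.029389 × 24.37 = 0.71621 kg
In oz: 0.71621 / 0.0283495 = 25.2636 oz

25.26 oz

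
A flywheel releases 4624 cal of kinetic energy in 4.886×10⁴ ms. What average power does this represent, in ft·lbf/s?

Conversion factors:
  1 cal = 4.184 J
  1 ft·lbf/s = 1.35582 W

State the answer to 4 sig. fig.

4624 cal × 4.184 = 19346.8 J
4.886×10⁴ ms × 0.001 = 48.86 s
P = E / t = 19346.8 J / 48.86 s = 395.964 W
395.964 W ÷ (1.35582 W/ft·lbf/s) = 292.048 ft·lbf/s

292.0 ft·lbf/s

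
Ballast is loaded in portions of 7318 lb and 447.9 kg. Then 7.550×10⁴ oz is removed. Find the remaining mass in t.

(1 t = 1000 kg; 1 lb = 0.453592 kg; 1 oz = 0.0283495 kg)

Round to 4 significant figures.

7318 lb × 0.453592 = 3319.39 kg
447.9 kg (already kg)
7.550×10⁴ oz × 0.0283495 = 2140.39 kg
Result: 3319.39 + 447.9 − 2140.39 = 1626.9 kg
In t: 1626.9 / 1000 = 1.6269 t

1.627 t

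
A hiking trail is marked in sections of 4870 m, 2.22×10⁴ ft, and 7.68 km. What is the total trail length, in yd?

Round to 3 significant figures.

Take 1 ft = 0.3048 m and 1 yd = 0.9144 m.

2.11×10⁴ yd

4870 m (already m)
2.22×10⁴ ft × 0.3048 = 6766.56 m
7.68 km × 1000 = 7680 m
Combined: 4870 + 6766.56 + 7680 = 19316.6 m
In yd: 19316.6 / 0.9144 = 21124.9 yd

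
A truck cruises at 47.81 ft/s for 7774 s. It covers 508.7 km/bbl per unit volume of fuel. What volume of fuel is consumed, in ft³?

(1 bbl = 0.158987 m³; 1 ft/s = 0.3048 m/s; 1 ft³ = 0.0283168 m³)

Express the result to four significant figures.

47.81 ft/s → 14.5725 m/s
d = v × t = 14.5725 × 7774 = 113287 m
508.7 km/bbl → 3.19963×10⁶ m/m³
V = d / (distance per unit fuel) = 113287 / 3.19963×10⁶ = 0.0354063 m³
In ft³: 0.0354063 / 0.0283168 = 1.25036 ft³

1.250 ft³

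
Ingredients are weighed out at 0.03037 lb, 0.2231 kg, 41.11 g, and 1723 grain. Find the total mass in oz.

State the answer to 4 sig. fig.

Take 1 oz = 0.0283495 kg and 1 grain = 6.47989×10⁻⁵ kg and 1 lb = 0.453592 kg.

0.03037 lb × 0.453592 → 0.0137756 kg
0.2231 kg (already kg)
41.11 g × 0.001 → 0.04111 kg
1723 grain × 6.47989×10⁻⁵ → 0.111649 kg
Combined: 0.0137756 + 0.2231 + 0.04111 + 0.111649 = 0.389635 kg
In oz: 0.389635 / 0.0283495 = 13.744 oz

13.74 oz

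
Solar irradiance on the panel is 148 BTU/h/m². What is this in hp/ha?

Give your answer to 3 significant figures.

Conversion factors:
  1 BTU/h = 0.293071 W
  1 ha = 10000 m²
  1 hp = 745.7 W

582 hp/ha

148 BTU/h/m² × 0.293071 W/BTU/h = 43.3745 W/m²
43.3745 W/m² ÷ 745.7 W/hp × 10000 m²/ha = 581.662 hp/ha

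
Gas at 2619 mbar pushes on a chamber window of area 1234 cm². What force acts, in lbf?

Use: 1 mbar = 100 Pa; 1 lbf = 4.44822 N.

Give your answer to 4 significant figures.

2619 mbar × 100 → 261900 Pa
1234 cm² × 0.0001 → 0.1234 m²
F = P × A = 261900 Pa × 0.1234 m² = 32318.5 N
32318.5 N ÷ (4.44822 N/lbf) = 7265.49 lbf

7265 lbf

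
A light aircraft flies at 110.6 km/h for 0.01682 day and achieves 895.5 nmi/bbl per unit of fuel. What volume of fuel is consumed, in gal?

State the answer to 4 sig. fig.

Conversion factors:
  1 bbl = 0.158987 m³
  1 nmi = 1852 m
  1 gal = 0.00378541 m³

1.131 gal

110.6 km/h → 30.7222 m/s
0.01682 day → 1453.25 s
d = v × t = 30.7222 × 1453.25 = 44647 m
895.5 nmi/bbl → 1.04315×10⁷ m/m³
V = d / (distance per unit fuel) = 44647 / 1.04315×10⁷ = 0.00428002 m³
In gal: 0.00428002 / 0.00378541 = 1.13066 gal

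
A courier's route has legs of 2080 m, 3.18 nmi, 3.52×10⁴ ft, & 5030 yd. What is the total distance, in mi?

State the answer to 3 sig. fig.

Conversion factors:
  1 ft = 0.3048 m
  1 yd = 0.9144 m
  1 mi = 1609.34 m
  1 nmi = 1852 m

14.5 mi

2080 m (already m)
3.18 nmi × 1852 = 5889.36 m
3.52×10⁴ ft × 0.3048 = 10729 m
5030 yd × 0.9144 = 4599.43 m
Combined: 2080 + 5889.36 + 10729 + 4599.43 = 23297.8 m
In mi: 23297.8 / 1609.34 = 14.4766 mi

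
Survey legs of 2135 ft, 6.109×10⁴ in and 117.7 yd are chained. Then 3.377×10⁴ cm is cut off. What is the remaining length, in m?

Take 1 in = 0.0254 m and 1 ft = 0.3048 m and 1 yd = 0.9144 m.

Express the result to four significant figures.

1972 m

2135 ft × 0.3048 → 650.748 m
6.109×10⁴ in × 0.0254 → 1551.69 m
117.7 yd × 0.9144 → 107.625 m
3.377×10⁴ cm × 0.01 → 337.7 m
Result: 650.748 + 1551.69 + 107.625 − 337.7 = 1972.36 m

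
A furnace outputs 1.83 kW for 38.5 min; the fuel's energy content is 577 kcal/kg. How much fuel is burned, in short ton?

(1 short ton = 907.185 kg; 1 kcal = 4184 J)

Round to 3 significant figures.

1.83 kW → 1830 W
38.5 min → 2310 s
E = P × t = 1830 × 2310 = 4.2273×10⁶ J
577 kcal/kg → 2.41417×10⁶ J/kg
m = E / e_s = 4.2273×10⁶ / 2.41417×10⁶ = 1.75104 kg
In short ton: 1.75104 / 907.185 = 0.00193019 short ton

0.00193 short ton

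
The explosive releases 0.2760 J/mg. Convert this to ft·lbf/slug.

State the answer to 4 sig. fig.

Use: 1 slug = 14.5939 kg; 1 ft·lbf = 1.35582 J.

2.971×10⁶ ft·lbf/slug

0.2760 J/mg ÷ 10⁻⁶ kg/mg = 276000 J/kg
276000 J/kg ÷ 1.35582 J/ft·lbf × 14.5939 kg/slug = 2.97083×10⁶ ft·lbf/slug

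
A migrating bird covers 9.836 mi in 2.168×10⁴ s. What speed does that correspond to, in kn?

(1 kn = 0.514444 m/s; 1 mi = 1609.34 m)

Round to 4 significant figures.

9.836 mi × 1609.34 = 15829.5 m
v = d / t = 15829.5 m / 21680 s = 0.730143 m/s
0.730143 m/s ÷ (0.514444 m/s/kn) = 1.41929 kn

1.419 kn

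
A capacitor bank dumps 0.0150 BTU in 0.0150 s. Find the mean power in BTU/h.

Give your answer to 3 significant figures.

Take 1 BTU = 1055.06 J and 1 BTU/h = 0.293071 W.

0.0150 BTU × 1055.06 → 15.8259 J
P = E / t = 15.8259 J / 0.015 s = 1055.06 W
1055.06 W ÷ (0.293071 W/BTU/h) = 3600.02 BTU/h

3600 BTU/h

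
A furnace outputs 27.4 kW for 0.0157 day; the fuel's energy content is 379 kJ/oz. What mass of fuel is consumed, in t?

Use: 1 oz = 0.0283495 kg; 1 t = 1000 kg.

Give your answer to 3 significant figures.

0.00278 t

27.4 kW → 27400 W
0.0157 day → 1356.48 s
E = P × t = 27400 × 1356.48 = 3.71676×10⁷ J
379 kJ/oz → 1.33688×10⁷ J/kg
m = E / e_s = 3.71676×10⁷ / 1.33688×10⁷ = 2.78017 kg
In t: 2.78017 / 1000 = 0.00278017 t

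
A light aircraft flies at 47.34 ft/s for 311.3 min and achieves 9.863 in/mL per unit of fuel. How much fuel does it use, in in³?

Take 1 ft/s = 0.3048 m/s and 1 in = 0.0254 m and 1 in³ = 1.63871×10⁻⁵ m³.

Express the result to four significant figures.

6.565×10⁴ in³

47.34 ft/s → 14.4292 m/s
311.3 min → 18678 s
d = v × t = 14.4292 × 18678 = 269509 m
9.863 in/mL → 250520 m/m³
V = d / (distance per unit fuel) = 269509 / 250520 = 1.0758 m³
In in³: 1.0758 / 1.63871×10⁻⁵ = 65649.2 in³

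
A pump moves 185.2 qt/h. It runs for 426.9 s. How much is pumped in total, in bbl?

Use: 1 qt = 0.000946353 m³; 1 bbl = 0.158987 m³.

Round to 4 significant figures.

0.1307 bbl

185.2 qt/h → 4.86846×10⁻⁵ m³/s
V = Q × t = 4.86846×10⁻⁵ × 426.9 = 0.0207835 m³
In bbl: 0.0207835 / 0.158987 = 0.130725 bbl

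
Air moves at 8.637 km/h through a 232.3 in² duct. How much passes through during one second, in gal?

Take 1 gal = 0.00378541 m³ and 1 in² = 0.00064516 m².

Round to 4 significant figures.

94.99 gal

8.637 km/h × (1/3.6) = 2.39917 m/s
232.3 in² × 0.00064516 = 0.149871 m²
V = v × A × t = 2.39917 m/s × 0.149871 m² × 1 s = 0.359566 m³
0.359566 m³ ÷ (0.00378541 m³/gal) = 94.9873 gal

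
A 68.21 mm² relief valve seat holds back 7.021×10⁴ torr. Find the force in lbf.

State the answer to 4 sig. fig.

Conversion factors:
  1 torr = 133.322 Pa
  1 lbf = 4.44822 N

7.021×10⁴ torr × 133.322 → 9.36054×10⁶ Pa
68.21 mm² × 10⁻⁶ → 6.821×10⁻⁵ m²
F = P × A = 9.36054×10⁶ Pa × 6.821×10⁻⁵ m² = 638.482 N
638.482 N ÷ (4.44822 N/lbf) = 143.537 lbf

143.5 lbf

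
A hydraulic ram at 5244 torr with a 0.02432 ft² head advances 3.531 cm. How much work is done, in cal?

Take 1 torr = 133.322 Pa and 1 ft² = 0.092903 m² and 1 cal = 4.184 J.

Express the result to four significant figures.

5244 torr → 699141 Pa
0.02432 ft² → 0.0022594 m²
F = P × A = 699141 × 0.0022594 = 1579.64 N
3.531 cm → 0.03531 m
W = F × d = 1579.64 × 0.03531 = 55.7771 J
In cal: 55.7771 / 4.184 = 13.331 cal

13.33 cal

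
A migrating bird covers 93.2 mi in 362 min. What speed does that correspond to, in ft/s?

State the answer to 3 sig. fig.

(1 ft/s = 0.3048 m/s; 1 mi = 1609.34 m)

93.2 mi × 1609.34 → 149990 m
362 min × 60 → 21720 s
v = d / t = 149990 m / 21720 s = 6.90562 m/s
6.90562 m/s ÷ (0.3048 m/s/ft/s) = 22.6562 ft/s

22.7 ft/s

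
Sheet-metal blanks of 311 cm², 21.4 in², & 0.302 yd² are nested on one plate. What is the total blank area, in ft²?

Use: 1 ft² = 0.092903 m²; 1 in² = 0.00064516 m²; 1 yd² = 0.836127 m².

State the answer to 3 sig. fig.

311 cm² × 0.0001 = 0.0311 m²
21.4 in² × 0.00064516 = 0.0138064 m²
0.302 yd² × 0.836127 = 0.25251 m²
Total: 0.0311 + 0.0138064 + 0.25251 = 0.297416 m²
In ft²: 0.297416 / 0.092903 = 3.20136 ft²

3.20 ft²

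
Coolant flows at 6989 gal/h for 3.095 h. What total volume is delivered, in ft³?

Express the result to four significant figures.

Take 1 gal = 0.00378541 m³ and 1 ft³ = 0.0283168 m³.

2892 ft³

6989 gal/h → 0.00734895 m³/s
3.095 h → 11142 s
V = Q × t = 0.00734895 × 11142 = 81.882 m³
In ft³: 81.882 / 0.0283168 = 2891.64 ft³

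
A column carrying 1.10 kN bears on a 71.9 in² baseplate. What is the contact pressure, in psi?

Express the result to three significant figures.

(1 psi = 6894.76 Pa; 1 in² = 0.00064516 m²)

3.44 psi

1.10 kN × 1000 = 1100 N
71.9 in² × 0.00064516 = 0.046387 m²
P = F / A = 1100 N / 0.046387 m² = 23713.5 Pa
23713.5 Pa ÷ (6894.76 Pa/psi) = 3.43935 psi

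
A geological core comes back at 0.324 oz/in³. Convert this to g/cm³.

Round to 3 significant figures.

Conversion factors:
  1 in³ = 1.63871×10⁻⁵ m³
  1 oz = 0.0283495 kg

0.324 oz/in³ × 0.0283495 kg/oz ÷ 1.63871×10⁻⁵ m³/in³ = 560.516 kg/m³
560.516 kg/m³ ÷ 0.001 kg/g × 10⁻⁶ m³/cm³ = 0.560516 g/cm³

0.561 g/cm³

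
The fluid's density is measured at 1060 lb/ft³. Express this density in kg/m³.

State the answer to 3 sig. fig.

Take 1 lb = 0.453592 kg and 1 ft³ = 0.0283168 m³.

1060 lb/ft³ × 0.453592 kg/lb ÷ 0.0283168 m³/ft³ = 16979.6 kg/m³
16979.6 kg/m³  = 16979.6 kg/m³

1.70×10⁴ kg/m³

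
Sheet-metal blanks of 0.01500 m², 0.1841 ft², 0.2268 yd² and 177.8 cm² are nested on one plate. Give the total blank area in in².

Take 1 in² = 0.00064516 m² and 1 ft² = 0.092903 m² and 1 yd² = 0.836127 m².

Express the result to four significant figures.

371.3 in²

0.01500 m² (already m²)
0.1841 ft² × 0.092903 → 0.0171034 m²
0.2268 yd² × 0.836127 → 0.189634 m²
177.8 cm² × 0.0001 → 0.01778 m²
Combined: 0.015 + 0.0171034 + 0.189634 + 0.01778 = 0.239517 m²
In in²: 0.239517 / 0.00064516 = 371.252 in²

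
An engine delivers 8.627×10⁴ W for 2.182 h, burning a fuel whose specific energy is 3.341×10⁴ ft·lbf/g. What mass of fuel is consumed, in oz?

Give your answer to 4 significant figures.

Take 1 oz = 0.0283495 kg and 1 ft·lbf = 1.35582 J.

2.182 h → 7855.2 s
E = P × t = 86270 × 7855.2 = 6.77668×10⁸ J
3.341×10⁴ ft·lbf/g → 4.52979×10⁷ J/kg
m = E / e_s = 6.77668×10⁸ / 4.52979×10⁷ = 14.9603 kg
In oz: 14.9603 / 0.0283495 = 527.709 oz

527.7 oz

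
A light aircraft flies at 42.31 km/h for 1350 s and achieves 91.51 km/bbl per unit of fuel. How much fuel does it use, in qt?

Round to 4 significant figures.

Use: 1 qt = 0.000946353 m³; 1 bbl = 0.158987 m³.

29.13 qt

42.31 km/h → 11.7528 m/s
d = v × t = 11.7528 × 1350 = 15866.3 m
91.51 km/bbl → 575582 m/m³
V = d / (distance per unit fuel) = 15866.3 / 575582 = 0.0275657 m³
In qt: 0.0275657 / 0.000946353 = 29.1283 qt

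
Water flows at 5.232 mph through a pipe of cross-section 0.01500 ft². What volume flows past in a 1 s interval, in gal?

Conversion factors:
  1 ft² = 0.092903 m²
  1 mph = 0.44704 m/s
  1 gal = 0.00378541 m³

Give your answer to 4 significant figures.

5.232 mph × 0.44704 → 2.33891 m/s
0.01500 ft² × 0.092903 → 0.00139354 m²
V = v × A × t = 2.33891 m/s × 0.00139354 m² × 1 s = 0.00325936 m³
0.00325936 m³ ÷ (0.00378541 m³/gal) = 0.861032 gal

0.8610 gal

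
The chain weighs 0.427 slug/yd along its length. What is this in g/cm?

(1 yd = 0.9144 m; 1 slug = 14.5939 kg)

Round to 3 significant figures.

68.1 g/cm

0.427 slug/yd × 14.5939 kg/slug ÷ 0.9144 m/yd = 6.81496 kg/m
6.81496 kg/m ÷ 0.001 kg/g × 0.01 m/cm = 68.1496 g/cm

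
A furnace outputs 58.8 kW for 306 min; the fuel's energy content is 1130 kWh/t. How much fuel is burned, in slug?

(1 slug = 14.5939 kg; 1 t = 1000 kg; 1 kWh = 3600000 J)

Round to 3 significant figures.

18.2 slug

58.8 kW → 58800 W
306 min → 18360 s
E = P × t = 58800 × 18360 = 1.07957×10⁹ J
1130 kWh/t → 4.068×10⁶ J/kg
m = E / e_s = 1.07957×10⁹ / 4.068×10⁶ = 265.381 kg
In slug: 265.381 / 14.5939 = 18.1844 slug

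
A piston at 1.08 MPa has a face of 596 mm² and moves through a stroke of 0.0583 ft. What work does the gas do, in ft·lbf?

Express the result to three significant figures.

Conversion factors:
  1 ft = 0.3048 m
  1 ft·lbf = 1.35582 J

1.08 MPa → 1.08×10⁶ Pa
596 mm² → 5.96×10⁻⁴ m²
F = P × A = 1.08×10⁶ × 5.96×10⁻⁴ = 643.68 N
0.0583 ft → 0.0177698 m
W = F × d = 643.68 × 0.0177698 = 11.4381 J
In ft·lbf: 11.4381 / 1.35582 = 8.4363 ft·lbf

8.44 ft·lbf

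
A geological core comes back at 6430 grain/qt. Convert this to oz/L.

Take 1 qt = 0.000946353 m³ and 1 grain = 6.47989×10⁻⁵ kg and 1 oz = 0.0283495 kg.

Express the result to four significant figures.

15.53 oz/L

6430 grain/qt × 6.47989×10⁻⁵ kg/grain ÷ 0.000946353 m³/qt = 440.276 kg/m³
440.276 kg/m³ ÷ 0.0283495 kg/oz × 0.001 m³/L = 15.5303 oz/L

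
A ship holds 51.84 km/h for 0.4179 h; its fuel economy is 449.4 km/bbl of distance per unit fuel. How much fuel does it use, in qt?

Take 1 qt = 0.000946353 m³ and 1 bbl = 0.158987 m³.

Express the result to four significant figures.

51.84 km/h → 14.4 m/s
0.4179 h → 1504.44 s
d = v × t = 14.4 × 1504.44 = 21663.9 m
449.4 km/bbl → 2.82665×10⁶ m/m³
V = d / (distance per unit fuel) = 21663.9 / 2.82665×10⁶ = 0.00766416 m³
In qt: 0.00766416 / 0.000946353 = 8.09863 qt

8.099 qt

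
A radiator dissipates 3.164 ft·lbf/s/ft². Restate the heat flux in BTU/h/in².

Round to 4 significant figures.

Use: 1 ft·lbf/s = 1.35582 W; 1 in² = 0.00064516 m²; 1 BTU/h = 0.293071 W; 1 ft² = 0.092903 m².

0.1016 BTU/h/in²

3.164 ft·lbf/s/ft² × 1.35582 W/ft·lbf/s ÷ 0.092903 m²/ft² = 46.1752 W/m²
46.1752 W/m² ÷ 0.293071 W/BTU/h × 0.00064516 m²/in² = 0.101649 BTU/h/in²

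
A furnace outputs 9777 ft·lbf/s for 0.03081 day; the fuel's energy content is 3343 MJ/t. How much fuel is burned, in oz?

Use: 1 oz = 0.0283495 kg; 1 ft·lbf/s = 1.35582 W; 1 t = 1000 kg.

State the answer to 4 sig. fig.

372.3 oz

9777 ft·lbf/s → 13255.9 W
0.03081 day → 2661.98 s
E = P × t = 13255.9 × 2661.98 = 3.52869×10⁷ J
3343 MJ/t → 3.343×10⁶ J/kg
m = E / e_s = 3.52869×10⁷ / 3.343×10⁶ = 10.5555 kg
In oz: 10.5555 / 0.0283495 = 372.335 oz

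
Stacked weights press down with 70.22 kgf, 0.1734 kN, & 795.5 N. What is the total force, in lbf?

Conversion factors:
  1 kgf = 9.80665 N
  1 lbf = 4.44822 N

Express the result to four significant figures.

372.6 lbf

70.22 kgf × 9.80665 = 688.623 N
0.1734 kN × 1000 = 173.4 N
795.5 N (already N)
Combined: 688.623 + 173.4 + 795.5 = 1657.52 N
In lbf: 1657.52 / 4.44822 = 372.625 lbf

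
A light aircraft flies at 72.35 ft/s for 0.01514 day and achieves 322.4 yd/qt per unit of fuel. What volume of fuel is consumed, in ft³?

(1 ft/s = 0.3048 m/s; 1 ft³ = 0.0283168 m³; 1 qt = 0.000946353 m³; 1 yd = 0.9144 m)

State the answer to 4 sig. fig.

3.270 ft³

72.35 ft/s → 22.0523 m/s
0.01514 day → 1308.1 s
d = v × t = 22.0523 × 1308.1 = 28846.6 m
322.4 yd/qt → 311514 m/m³
V = d / (distance per unit fuel) = 28846.6 / 311514 = 0.0926013 m³
In ft³: 0.0926013 / 0.0283168 = 3.27019 ft³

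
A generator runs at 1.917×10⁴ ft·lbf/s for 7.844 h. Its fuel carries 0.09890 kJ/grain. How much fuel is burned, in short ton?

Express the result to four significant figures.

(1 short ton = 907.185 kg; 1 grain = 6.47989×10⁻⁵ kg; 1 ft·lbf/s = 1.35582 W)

1.917×10⁴ ft·lbf/s → 25991.1 W
7.844 h → 28238.4 s
E = P × t = 25991.1 × 28238.4 = 7.33947×10⁸ J
0.09890 kJ/grain → 1.52626×10⁶ J/kg
m = E / e_s = 7.33947×10⁸ / 1.52626×10⁶ = 480.879 kg
In short ton: 480.879 / 907.185 = 0.530078 short ton

0.5301 short ton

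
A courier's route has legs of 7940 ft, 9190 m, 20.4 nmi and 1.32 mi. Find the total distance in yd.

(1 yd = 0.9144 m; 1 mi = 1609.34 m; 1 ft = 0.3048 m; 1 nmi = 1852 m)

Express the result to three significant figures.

5.63×10⁴ yd

7940 ft × 0.3048 → 2420.11 m
9190 m (already m)
20.4 nmi × 1852 → 37780.8 m
1.32 mi × 1609.34 → 2124.33 m
Combined: 2420.11 + 9190 + 37780.8 + 2124.33 = 51515.2 m
In yd: 51515.2 / 0.9144 = 56337.7 yd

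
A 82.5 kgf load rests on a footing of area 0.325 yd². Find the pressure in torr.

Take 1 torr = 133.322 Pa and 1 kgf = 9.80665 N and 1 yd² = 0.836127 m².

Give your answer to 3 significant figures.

22.3 torr

82.5 kgf × 9.80665 → 809.049 N
0.325 yd² × 0.836127 → 0.271741 m²
P = F / A = 809.049 N / 0.271741 m² = 2977.28 Pa
2977.28 Pa ÷ (133.322 Pa/torr) = 22.3315 torr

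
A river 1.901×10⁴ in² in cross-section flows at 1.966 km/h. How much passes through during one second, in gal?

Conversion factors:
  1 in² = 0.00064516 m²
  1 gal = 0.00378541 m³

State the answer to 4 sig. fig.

1769 gal

1.966 km/h × (1/3.6) = 0.546111 m/s
1.901×10⁴ in² × 0.00064516 = 12.2645 m²
V = v × A × t = 0.546111 m/s × 12.2645 m² × 1 s = 6.69778 m³
6.69778 m³ ÷ (0.00378541 m³/gal) = 1769.37 gal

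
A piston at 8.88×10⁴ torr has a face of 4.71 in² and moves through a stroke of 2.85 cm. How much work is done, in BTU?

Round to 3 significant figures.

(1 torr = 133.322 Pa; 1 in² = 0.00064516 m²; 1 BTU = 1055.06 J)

0.972 BTU

8.88×10⁴ torr → 1.1839×10⁷ Pa
4.71 in² → 0.0030387 m²
F = P × A = 1.1839×10⁷ × 0.0030387 = 35975.2 N
2.85 cm → 0.0285 m
W = F × d = 35975.2 × 0.0285 = 1025.29 J
In BTU: 1025.29 / 1055.06 = 0.971784 BTU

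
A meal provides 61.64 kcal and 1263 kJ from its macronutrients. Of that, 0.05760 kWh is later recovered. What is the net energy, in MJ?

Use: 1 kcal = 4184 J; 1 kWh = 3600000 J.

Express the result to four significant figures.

61.64 kcal × 4184 = 257902 J
1263 kJ × 1000 = 1.263×10⁶ J
0.05760 kWh × 3600000 = 207360 J
Result: 257902 + 1.263×10⁶ − 207360 = 1.31354×10⁶ J
In MJ: 1.31354×10⁶ / 1000000 = 1.31354 MJ

1.314 MJ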